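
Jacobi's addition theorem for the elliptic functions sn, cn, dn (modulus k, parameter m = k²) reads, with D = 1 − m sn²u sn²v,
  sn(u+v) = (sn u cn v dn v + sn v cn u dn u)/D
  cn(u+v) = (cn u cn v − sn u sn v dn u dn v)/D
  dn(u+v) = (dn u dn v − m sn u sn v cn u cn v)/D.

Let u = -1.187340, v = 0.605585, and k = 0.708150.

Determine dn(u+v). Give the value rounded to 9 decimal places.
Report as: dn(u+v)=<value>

sn u = -0.8829827033260308, cn u = 0.4694055236435279, dn u = 0.7803971216817601
sn v = 0.5550723679433649, cn v = 0.8318020595945563, dn v = 0.9195066283208054
m = k² = 0.5014764225
D = 1 − m·sn²u·sn²v = 0.8795368742118255
dn(u+v) = (dn u·dn v − m·sn u·sn v·cn u·cn v)/D = 0.8135470149874858/0.8795368742118255 = 0.9249720379449982

dn(u+v)=0.924972038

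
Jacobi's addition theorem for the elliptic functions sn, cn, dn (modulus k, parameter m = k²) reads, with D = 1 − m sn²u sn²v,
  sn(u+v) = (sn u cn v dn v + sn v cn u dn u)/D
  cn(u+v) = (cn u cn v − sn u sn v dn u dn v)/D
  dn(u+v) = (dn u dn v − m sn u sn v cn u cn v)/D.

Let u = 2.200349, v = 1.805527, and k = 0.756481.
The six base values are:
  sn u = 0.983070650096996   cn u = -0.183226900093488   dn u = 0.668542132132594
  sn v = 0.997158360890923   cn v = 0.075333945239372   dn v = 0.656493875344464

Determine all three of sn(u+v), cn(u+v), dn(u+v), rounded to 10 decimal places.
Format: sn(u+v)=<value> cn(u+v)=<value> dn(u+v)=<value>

m = k² = 0.572263503361
D = 1 − m·sn²u·sn²v = 0.4500872616693684
sn(u+v) = (sn u·cn v·dn v + sn v·cn u·dn u)/D = -0.07352780505349875/0.4500872616693684 = -0.1633634437481856
cn(u+v) = (cn u·cn v − sn u·sn v·dn u·dn v)/D = -0.4440407695257781/0.4500872616693684 = -0.9865659558522853
dn(u+v) = (dn u·dn v − m·sn u·sn v·cn u·cn v)/D = 0.4466370933167359/0.4500872616693684 = 0.9923344456809644

sn(u+v)=-0.1633634437 cn(u+v)=-0.9865659559 dn(u+v)=0.9923344457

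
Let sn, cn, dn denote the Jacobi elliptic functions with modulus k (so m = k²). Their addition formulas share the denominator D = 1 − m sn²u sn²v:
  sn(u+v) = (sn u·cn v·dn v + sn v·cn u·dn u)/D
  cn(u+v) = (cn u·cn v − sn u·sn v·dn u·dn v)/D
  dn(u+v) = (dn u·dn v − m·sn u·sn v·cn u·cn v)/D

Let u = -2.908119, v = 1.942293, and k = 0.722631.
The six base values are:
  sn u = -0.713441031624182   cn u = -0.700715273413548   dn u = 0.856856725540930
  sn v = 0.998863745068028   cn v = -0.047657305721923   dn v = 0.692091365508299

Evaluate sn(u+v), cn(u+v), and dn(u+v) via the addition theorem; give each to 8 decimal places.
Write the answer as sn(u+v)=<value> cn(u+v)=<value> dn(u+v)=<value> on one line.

m = k² = 0.522195562161
D = 1 − m·sn²u·sn²v = 0.7348071302273542
sn(u+v) = (sn u·cn v·dn v + sn v·cn u·dn u)/D = -0.5761987977203147/0.7348071302273542 = -0.7841497095190611
cn(u+v) = (cn u·cn v − sn u·sn v·dn u·dn v)/D = 0.4560005089236455/0.7348071302273542 = 0.6205716985660659
dn(u+v) = (dn u·dn v − m·sn u·sn v·cn u·cn v)/D = 0.6054502065083441/0.7348071302273542 = 0.8239579906104257

sn(u+v)=-0.78414971 cn(u+v)=0.62057170 dn(u+v)=0.82395799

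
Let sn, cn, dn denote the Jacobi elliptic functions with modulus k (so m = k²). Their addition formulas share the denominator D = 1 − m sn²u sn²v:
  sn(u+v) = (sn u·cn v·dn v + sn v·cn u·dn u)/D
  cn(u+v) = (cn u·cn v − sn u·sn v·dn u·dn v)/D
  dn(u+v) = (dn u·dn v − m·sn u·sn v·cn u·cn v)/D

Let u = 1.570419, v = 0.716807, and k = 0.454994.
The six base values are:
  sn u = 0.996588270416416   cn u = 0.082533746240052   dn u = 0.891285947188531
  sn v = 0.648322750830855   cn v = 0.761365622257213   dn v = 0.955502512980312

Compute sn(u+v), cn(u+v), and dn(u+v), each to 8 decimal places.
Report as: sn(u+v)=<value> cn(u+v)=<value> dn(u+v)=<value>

sn(u+v)=0.84579132 cn(u+v)=-0.53351387 dn(u+v)=0.92298748

m = k² = 0.207019540036
D = 1 − m·sn²u·sn²v = 0.9135777824089945
sn(u+v) = (sn u·cn v·dn v + sn v·cn u·dn u)/D = 0.7726961561614752/0.9135777824089945 = 0.845791317433277
cn(u+v) = (cn u·cn v − sn u·sn v·dn u·dn v)/D = -0.4874064164171593/0.9135777824089945 = -0.5335138680057732
dn(u+v) = (dn u·dn v − m·sn u·sn v·cn u·cn v)/D = 0.8432208563315884/0.9135777824089945 = 0.9229874812718371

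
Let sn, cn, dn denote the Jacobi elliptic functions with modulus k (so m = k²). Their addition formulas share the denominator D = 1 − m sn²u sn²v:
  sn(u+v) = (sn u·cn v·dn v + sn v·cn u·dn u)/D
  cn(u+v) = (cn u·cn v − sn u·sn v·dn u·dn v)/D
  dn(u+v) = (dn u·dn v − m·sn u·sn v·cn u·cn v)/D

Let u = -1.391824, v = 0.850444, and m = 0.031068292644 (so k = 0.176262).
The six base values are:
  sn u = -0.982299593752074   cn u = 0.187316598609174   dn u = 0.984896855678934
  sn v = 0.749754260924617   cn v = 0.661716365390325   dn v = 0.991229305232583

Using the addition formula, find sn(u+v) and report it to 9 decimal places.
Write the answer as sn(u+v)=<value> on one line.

sn(u+v)=-0.514655227

m = k² = 0.031068292644
D = 1 − m·sn²u·sn²v = 0.9831483200899089
sn(u+v) = (sn u·cn v·dn v + sn v·cn u·dn u)/D = -0.5059824217581881/0.9831483200899089 = -0.5146552269060644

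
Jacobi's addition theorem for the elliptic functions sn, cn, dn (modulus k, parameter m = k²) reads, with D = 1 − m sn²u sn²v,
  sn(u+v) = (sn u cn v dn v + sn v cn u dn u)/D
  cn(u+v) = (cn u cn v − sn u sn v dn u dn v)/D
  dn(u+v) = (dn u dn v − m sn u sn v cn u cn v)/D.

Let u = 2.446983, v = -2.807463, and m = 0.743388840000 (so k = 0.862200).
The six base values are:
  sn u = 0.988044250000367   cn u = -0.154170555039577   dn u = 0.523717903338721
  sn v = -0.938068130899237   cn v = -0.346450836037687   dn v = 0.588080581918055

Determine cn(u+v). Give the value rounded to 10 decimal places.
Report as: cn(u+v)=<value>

m = k² = 0.74338884
D = 1 − m·sn²u·sn²v = 0.3613872412812603
cn(u+v) = (cn u·cn v − sn u·sn v·dn u·dn v)/D = 0.338872370152658/0.3613872412812603 = 0.9376987658756901

cn(u+v)=0.9376987659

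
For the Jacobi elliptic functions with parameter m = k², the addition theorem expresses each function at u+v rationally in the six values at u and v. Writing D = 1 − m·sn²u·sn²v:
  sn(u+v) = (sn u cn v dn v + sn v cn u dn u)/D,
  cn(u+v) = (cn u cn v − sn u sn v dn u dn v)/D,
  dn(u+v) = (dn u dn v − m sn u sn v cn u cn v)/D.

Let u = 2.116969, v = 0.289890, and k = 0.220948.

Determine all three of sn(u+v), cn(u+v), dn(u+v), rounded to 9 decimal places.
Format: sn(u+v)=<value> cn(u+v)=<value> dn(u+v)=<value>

sn u = 0.870516871672784, cn u = -0.4921385741161017, dn u = 0.9813285503786069
sn v = 0.2856600726066011, cn v = 0.9583310090560523, dn v = 0.9980061962743279
m = k² = 0.048818018704
D = 1 − m·sn²u·sn²v = 0.9969812050186951
sn(u+v) = (sn u·cn v·dn v + sn v·cn u·dn u)/D = 0.6946205672294138/0.9969812050186951 = 0.6967238336417671
cn(u+v) = (cn u·cn v − sn u·sn v·dn u·dn v)/D = -0.7151739583782513/0.9969812050186951 = -0.7173394591373873
dn(u+v) = (dn u·dn v − m·sn u·sn v·cn u·cn v)/D = 0.9850974265699329/0.9969812050186951 = 0.988080238234241

sn(u+v)=0.696723834 cn(u+v)=-0.717339459 dn(u+v)=0.988080238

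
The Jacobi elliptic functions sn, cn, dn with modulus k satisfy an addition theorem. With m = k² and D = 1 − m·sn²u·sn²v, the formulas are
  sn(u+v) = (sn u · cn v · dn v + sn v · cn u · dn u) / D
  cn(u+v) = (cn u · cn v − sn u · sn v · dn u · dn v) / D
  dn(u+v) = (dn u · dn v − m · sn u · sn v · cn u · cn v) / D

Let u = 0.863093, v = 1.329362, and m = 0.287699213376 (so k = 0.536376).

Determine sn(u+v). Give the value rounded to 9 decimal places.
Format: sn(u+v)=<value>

sn u = 0.74241543989125, cn u = 0.6699397843172786, dn u = 0.9172926198250827
sn v = 0.949029025282038, cn v = 0.3151886882047402, dn v = 0.8607449977470365
m = k² = 0.287699213376
D = 1 − m·sn²u·sn²v = 0.857179136236314
sn(u+v) = (sn u·cn v·dn v + sn v·cn u·dn u)/D = 0.7846227309753254/0.857179136236314 = 0.91535444320359

sn(u+v)=0.915354443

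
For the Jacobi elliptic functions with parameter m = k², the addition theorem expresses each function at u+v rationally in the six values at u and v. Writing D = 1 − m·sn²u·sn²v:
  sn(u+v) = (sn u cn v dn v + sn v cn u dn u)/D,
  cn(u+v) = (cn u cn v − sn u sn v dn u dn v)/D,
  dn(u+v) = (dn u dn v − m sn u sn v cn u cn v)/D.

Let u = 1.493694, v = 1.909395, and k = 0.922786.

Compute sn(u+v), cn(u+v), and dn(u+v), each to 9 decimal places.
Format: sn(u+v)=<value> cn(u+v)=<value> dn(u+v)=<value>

sn u = 0.9260640494909416, cn u = 0.3773663687193638, dn u = 0.5193544243686443
sn v = 0.9814591032143659, cn v = 0.1916716690532347, dn v = 0.42396895973177
m = k² = 0.851534001796
D = 1 − m·sn²u·sn²v = 0.2965577344155819
sn(u+v) = (sn u·cn v·dn v + sn v·cn u·dn u)/D = 0.2676077134038437/0.2965577344155819 = 0.9023798146125264
cn(u+v) = (cn u·cn v − sn u·sn v·dn u·dn v)/D = -0.12779906716588/0.2965577344155819 = -0.4309416087822833
dn(u+v) = (dn u·dn v − m·sn u·sn v·cn u·cn v)/D = 0.1642097103591151/0.2965577344155819 = 0.5537191963066437

sn(u+v)=0.902379815 cn(u+v)=-0.430941609 dn(u+v)=0.553719196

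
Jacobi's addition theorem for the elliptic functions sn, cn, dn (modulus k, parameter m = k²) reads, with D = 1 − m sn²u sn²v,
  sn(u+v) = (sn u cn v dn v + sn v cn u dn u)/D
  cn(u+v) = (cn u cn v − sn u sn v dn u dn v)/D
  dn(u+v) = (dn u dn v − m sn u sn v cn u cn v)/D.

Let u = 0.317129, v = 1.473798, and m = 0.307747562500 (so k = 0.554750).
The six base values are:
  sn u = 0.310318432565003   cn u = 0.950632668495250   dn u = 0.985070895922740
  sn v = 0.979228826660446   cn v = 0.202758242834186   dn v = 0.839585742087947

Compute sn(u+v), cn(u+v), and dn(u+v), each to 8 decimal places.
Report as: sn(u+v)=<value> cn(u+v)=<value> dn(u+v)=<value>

m = k² = 0.3077475625
D = 1 − m·sn²u·sn²v = 0.9715830052316506
sn(u+v) = (sn u·cn v·dn v + sn v·cn u·dn u)/D = 0.9698160208925248/0.9715830052316506 = 0.9981813346573467
cn(u+v) = (cn u·cn v − sn u·sn v·dn u·dn v)/D = -0.05856980173396064/0.9715830052316506 = -0.06028285943515045
dn(u+v) = (dn u·dn v − m·sn u·sn v·cn u·cn v)/D = 0.8090263810151189/0.9715830052316506 = 0.8326888970461417

sn(u+v)=0.99818133 cn(u+v)=-0.06028286 dn(u+v)=0.83268890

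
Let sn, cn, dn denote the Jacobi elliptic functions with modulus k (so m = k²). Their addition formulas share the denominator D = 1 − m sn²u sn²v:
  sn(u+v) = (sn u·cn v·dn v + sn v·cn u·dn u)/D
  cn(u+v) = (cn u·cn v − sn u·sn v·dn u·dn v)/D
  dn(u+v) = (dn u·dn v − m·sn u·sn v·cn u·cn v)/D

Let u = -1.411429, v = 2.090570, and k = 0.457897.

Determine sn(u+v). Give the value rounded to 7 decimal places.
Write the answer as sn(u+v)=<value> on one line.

sn(u+v)=0.6203524

sn u = -0.9746804678070209, cn u = 0.2236022935380736, dn u = 0.8948817788840652
sn v = 0.9282603960387968, cn v = -0.3719309574986951, dn v = 0.9051709754235347
m = k² = 0.209669662609
D = 1 − m·sn²u·sn²v = 0.8283674060927777
sn(u+v) = (sn u·cn v·dn v + sn v·cn u·dn u)/D = 0.5138797001579515/0.8283674060927777 = 0.620352389988165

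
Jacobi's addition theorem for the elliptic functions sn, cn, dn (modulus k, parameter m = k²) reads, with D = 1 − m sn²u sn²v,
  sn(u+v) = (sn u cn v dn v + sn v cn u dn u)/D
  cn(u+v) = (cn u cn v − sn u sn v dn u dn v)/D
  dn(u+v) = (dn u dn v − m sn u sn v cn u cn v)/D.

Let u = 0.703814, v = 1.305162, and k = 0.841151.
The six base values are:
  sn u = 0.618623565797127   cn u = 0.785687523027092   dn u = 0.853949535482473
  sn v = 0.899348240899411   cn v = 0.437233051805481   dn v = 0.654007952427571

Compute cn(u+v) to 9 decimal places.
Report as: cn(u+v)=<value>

cn(u+v)=0.042008385

m = k² = 0.707535004801
D = 1 − m·sn²u·sn²v = 0.7809936888765412
cn(u+v) = (cn u·cn v − sn u·sn v·dn u·dn v)/D = 0.03280828368787921/0.7809936888765412 = 0.04200838515747022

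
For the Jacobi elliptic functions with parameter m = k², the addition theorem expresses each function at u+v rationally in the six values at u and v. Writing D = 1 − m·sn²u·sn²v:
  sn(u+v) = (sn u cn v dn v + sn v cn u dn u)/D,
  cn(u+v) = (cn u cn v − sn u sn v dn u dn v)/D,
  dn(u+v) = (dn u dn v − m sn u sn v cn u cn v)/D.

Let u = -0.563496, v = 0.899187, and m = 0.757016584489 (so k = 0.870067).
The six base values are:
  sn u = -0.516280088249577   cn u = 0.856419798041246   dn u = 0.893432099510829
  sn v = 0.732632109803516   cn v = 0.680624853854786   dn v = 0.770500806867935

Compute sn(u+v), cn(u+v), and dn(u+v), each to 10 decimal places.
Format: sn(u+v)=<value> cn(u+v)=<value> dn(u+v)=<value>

m = k² = 0.757016584489
D = 1 − m·sn²u·sn²v = 0.8916951155751918
sn(u+v) = (sn u·cn v·dn v + sn v·cn u·dn u)/D = 0.2898269754957238/0.8916951155751918 = 0.3250292285259067
cn(u+v) = (cn u·cn v − sn u·sn v·dn u·dn v)/D = 0.8432796116447116/0.8916951155751918 = 0.9457039709147117
dn(u+v) = (dn u·dn v − m·sn u·sn v·cn u·cn v)/D = 0.8552958736747959/0.8916951155751918 = 0.9591797226825489

sn(u+v)=0.3250292285 cn(u+v)=0.9457039709 dn(u+v)=0.9591797227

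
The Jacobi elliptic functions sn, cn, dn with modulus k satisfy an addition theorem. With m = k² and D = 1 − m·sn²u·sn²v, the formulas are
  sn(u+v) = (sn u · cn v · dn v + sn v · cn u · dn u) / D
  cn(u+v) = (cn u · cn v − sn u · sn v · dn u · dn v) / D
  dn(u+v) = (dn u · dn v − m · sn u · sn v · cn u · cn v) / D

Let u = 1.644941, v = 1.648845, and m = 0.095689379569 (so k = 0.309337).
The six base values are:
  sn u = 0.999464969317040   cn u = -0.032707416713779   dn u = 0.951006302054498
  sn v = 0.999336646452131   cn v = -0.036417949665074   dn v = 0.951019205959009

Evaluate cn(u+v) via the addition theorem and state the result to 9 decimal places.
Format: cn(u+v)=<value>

cn(u+v)=-0.997358693

m = k² = 0.095689379569
D = 1 − m·sn²u·sn²v = 0.9045397604544678
cn(u+v) = (cn u·cn v − sn u·sn v·dn u·dn v)/D = -0.902150593212525/0.9045397604544678 = -0.99735869295481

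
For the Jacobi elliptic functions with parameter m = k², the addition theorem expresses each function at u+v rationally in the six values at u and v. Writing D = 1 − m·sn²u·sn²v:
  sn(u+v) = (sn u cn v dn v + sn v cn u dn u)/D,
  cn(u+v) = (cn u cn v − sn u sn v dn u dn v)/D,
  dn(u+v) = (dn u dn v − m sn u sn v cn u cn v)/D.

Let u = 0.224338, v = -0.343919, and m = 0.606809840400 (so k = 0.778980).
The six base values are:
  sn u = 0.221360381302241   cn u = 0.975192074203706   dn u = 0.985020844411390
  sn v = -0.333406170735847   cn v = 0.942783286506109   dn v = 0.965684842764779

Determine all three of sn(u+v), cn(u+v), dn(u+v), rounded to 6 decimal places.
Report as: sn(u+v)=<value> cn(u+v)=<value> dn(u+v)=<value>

m = k² = 0.6068098404
D = 1 − m·sn²u·sn²v = 0.9966947853387982
sn(u+v) = (sn u·cn v·dn v + sn v·cn u·dn u)/D = -0.1187313360290706/0.9966947853387982 = -0.1191250699568085
cn(u+v) = (cn u·cn v − sn u·sn v·dn u·dn v)/D = 0.989597577283971/0.9966947853387982 = 0.9928792563588915
dn(u+v) = (dn u·dn v − m·sn u·sn v·cn u·cn v)/D = 0.9923941846977686/0.9966947853387982 = 0.9956851378132096

sn(u+v)=-0.119125 cn(u+v)=0.992879 dn(u+v)=0.995685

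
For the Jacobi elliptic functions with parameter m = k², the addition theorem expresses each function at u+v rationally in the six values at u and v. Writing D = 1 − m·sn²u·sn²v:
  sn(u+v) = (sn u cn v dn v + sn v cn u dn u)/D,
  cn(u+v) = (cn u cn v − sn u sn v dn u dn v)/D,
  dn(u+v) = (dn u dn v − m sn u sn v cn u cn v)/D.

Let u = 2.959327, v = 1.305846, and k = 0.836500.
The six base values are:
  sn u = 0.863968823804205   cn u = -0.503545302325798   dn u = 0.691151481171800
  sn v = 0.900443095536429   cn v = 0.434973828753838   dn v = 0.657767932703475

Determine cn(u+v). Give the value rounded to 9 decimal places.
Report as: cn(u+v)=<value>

cn(u+v)=-0.993388156

m = k² = 0.69973225
D = 1 − m·sn²u·sn²v = 0.576512517574784
cn(u+v) = (cn u·cn v − sn u·sn v·dn u·dn v)/D = -0.572700706780003/0.576512517574784 = -0.9933881560615265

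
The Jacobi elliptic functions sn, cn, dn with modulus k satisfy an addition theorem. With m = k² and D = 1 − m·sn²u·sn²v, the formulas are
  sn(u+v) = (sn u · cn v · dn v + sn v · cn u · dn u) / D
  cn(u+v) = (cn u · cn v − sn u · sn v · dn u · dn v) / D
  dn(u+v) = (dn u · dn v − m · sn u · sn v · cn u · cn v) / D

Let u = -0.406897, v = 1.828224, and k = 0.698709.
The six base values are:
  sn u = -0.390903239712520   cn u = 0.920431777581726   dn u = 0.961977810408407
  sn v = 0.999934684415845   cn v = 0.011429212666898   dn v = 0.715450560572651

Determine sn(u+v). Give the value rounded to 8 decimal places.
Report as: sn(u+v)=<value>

m = k² = 0.488194266681
D = 1 − m·sn²u·sn²v = 0.9254110523142327
sn(u+v) = (sn u·cn v·dn v + sn v·cn u·dn u)/D = 0.882180683225779/0.9254110523142327 = 0.9532852250031541

sn(u+v)=0.95328523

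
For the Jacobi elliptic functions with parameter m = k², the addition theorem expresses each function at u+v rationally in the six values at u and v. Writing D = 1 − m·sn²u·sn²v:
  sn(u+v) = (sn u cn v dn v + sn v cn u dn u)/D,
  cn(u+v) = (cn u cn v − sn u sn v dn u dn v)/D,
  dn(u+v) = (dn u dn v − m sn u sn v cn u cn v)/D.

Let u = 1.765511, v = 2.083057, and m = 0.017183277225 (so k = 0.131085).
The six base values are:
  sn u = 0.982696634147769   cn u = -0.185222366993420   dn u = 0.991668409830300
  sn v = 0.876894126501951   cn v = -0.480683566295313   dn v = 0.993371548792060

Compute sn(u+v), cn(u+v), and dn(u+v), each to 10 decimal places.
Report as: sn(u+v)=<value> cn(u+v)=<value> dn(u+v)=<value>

sn(u+v)=-0.6384486429 cn(u+v)=-0.7696644272 dn(u+v)=0.9964917510

m = k² = 0.017183277225
D = 1 − m·sn²u·sn²v = 0.9872403354731431
sn(u+v) = (sn u·cn v·dn v + sn v·cn u·dn u)/D = -0.6303022523497441/0.9872403354731431 = -0.6384486428501389
cn(u+v) = (cn u·cn v − sn u·sn v·dn u·dn v)/D = -0.759843767275855/0.9872403354731431 = -0.7696644271647324
dn(u+v) = (dn u·dn v − m·sn u·sn v·cn u·cn v)/D = 0.9837768505308822/0.9872403354731431 = 0.9964917509771306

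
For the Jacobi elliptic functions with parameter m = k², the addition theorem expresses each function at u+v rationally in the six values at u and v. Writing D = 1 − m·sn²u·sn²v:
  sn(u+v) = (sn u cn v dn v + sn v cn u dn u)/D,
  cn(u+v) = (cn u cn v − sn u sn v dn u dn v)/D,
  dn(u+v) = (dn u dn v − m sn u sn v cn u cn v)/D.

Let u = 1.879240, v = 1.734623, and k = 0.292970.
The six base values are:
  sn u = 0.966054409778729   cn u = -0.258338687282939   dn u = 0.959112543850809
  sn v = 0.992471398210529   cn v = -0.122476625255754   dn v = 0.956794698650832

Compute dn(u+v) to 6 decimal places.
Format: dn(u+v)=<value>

dn(u+v)=0.993455

m = k² = 0.0858314209
D = 1 − m·sn²u·sn²v = 0.9210984606481253
dn(u+v) = (dn u·dn v − m·sn u·sn v·cn u·cn v)/D = 0.9150699918129739/0.9210984606481253 = 0.9934551309195441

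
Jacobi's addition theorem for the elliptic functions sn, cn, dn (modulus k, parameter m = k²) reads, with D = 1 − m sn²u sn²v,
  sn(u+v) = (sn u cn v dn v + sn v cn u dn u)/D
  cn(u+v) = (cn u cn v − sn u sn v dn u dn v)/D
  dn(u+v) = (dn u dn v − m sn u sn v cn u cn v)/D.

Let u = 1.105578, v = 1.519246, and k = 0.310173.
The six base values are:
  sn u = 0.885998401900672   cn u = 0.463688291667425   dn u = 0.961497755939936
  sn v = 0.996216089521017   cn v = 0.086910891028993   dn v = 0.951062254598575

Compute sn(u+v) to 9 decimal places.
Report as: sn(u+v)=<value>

m = k² = 0.096207289929
D = 1 − m·sn²u·sn²v = 0.9250483908229599
sn(u+v) = (sn u·cn v·dn v + sn v·cn u·dn u)/D = 0.5173828129396344/0.9250483908229599 = 0.5593035111161591

sn(u+v)=0.559303511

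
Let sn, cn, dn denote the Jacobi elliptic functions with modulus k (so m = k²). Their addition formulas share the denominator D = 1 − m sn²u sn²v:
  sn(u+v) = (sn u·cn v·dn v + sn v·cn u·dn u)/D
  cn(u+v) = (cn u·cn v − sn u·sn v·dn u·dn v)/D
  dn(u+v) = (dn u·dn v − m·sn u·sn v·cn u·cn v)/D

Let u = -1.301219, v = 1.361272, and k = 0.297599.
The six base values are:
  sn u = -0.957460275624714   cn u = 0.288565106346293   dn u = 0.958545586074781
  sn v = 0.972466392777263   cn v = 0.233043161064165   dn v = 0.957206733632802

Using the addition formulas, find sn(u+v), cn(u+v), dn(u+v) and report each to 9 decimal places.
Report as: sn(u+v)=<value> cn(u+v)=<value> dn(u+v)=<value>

sn(u+v)=0.060013722 cn(u+v)=0.998197552 dn(u+v)=0.999840497

m = k² = 0.088565164801
D = 1 − m·sn²u·sn²v = 0.9232190171432966
sn(u+v) = (sn u·cn v·dn v + sn v·cn u·dn u)/D = 0.05540580974947432/0.9232190171432966 = 0.06001372233526528
cn(u+v) = (cn u·cn v − sn u·sn v·dn u·dn v)/D = 0.9215549630168782/0.9232190171432966 = 0.9981975521566188
dn(u+v) = (dn u·dn v − m·sn u·sn v·cn u·cn v)/D = 0.923071760991341/0.9232190171432966 = 0.9998404970551719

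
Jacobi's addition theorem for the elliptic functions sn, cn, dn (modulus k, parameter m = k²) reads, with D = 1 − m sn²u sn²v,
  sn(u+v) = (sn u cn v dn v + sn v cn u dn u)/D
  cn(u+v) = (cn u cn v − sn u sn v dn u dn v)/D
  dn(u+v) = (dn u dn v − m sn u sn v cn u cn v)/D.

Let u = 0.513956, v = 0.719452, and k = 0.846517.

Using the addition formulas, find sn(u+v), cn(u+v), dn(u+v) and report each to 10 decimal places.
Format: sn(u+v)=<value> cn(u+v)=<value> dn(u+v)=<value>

sn(u+v)=0.8764991944 cn(u+v)=0.4814033260 dn(u+v)=0.6704314580

sn u = 0.4782766623769398, cn u = 0.8782092200754754, dn u = 0.9143745563749163
sn v = 0.6286422894175695, cn v = 0.7776945878401346, dn v = 0.8466460783577574
m = k² = 0.716591031289
D = 1 − m·sn²u·sn²v = 0.9352205980411129
sn(u+v) = (sn u·cn v·dn v + sn v·cn u·dn u)/D = 0.8197201007260377/0.9352205980411129 = 0.8764991943537179
cn(u+v) = (cn u·cn v − sn u·sn v·dn u·dn v)/D = 0.4502183064537374/0.9352205980411129 = 0.4814033260139396
dn(u+v) = (dn u·dn v − m·sn u·sn v·cn u·cn v)/D = 0.6270013091283957/0.9352205980411129 = 0.6704314580342812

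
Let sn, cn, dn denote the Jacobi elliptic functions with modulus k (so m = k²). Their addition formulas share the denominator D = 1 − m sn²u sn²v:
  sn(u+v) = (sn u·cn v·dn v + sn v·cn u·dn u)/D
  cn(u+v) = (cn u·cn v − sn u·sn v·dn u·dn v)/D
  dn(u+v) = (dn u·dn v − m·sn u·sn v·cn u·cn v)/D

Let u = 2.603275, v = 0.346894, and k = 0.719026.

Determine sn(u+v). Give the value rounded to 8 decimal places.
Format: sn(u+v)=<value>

sn(u+v)=0.68200972

sn u = 0.8611574039200621, cn u = -0.5083383968122603, dn u = 0.7852376025881525
sn v = 0.3366834639090696, cn v = 0.94161788700629, dn v = 0.9702552537271606
m = k² = 0.516998388676
D = 1 − m·sn²u·sn²v = 0.9565391873588971
sn(u+v) = (sn u·cn v·dn v + sn v·cn u·dn u)/D = 0.6523690247456625/0.9565391873588971 = 0.6820097214698756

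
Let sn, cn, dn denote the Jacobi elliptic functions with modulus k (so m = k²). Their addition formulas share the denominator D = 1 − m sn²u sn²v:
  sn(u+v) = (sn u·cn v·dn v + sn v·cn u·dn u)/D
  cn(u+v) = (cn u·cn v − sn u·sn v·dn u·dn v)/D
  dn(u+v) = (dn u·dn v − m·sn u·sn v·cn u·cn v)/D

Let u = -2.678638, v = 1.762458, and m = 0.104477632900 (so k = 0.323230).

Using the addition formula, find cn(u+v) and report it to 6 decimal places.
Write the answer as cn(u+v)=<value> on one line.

sn u = -0.5205435640585886, cn u = -0.8538351116680445, dn u = 0.9857434530835413
sn v = 0.9901965970320526, cn v = -0.1396807045591582, dn v = 0.9473968538956477
m = k² = 0.1044776329
D = 1 − m·sn²u·sn²v = 0.9722425001622017
cn(u+v) = (cn u·cn v − sn u·sn v·dn u·dn v)/D = 0.6006291134241937/0.9722425001622017 = 0.6177770600688503

cn(u+v)=0.617777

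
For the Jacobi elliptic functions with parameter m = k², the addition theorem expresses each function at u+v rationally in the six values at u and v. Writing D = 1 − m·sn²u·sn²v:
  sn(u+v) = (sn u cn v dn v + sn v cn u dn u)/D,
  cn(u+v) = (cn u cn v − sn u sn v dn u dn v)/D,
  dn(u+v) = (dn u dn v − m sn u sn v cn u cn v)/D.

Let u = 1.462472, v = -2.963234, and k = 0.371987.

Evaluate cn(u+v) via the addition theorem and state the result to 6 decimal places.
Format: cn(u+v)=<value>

cn(u+v)=0.119556

sn u = 0.9879436780575061, cn u = 0.1548137235073388, dn u = 0.9300226499083227
sn v = -0.2915212785404829, cn v = -0.9565643439717593, dn v = 0.9941027639752374
m = k² = 0.138374328169
D = 1 − m·sn²u·sn²v = 0.9885221533434354
cn(u+v) = (cn u·cn v − sn u·sn v·dn u·dn v)/D = 0.118183786934675/0.9885221533434354 = 0.1195560327453938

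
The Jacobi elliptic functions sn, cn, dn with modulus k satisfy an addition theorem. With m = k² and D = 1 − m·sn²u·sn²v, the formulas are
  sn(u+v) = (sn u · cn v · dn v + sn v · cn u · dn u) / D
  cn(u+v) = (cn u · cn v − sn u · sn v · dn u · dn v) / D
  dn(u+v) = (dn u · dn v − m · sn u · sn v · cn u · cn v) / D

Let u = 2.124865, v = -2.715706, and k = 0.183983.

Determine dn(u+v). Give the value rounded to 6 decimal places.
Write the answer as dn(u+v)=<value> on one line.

dn(u+v)=0.994751

sn u = 0.8617345918954885, cn u = -0.5073593333434557, dn u = 0.9873518302155585
sn v = -0.437203992862026, cn v = -0.899362367805937, dn v = 0.9967596057783684
m = k² = 0.033849744289
D = 1 − m·sn²u·sn²v = 0.9951952512213673
dn(u+v) = (dn u·dn v − m·sn u·sn v·cn u·cn v)/D = 0.9899716226623171/0.9951952512213673 = 0.9947511520451495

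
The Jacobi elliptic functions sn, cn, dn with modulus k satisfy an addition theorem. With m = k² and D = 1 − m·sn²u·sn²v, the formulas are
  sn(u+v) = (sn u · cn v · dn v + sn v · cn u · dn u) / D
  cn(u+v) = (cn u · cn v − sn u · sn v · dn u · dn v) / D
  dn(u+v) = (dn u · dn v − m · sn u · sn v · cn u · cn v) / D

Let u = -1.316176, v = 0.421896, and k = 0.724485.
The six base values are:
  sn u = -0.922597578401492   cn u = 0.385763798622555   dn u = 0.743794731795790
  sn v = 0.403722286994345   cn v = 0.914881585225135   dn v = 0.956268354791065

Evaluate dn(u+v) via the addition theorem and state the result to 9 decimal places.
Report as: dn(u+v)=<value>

dn(u+v)=0.841547159

m = k² = 0.524878515225
D = 1 − m·sn²u·sn²v = 0.9271803031771012
dn(u+v) = (dn u·dn v − m·sn u·sn v·cn u·cn v)/D = 0.7802659498934964/0.9271803031771012 = 0.8415471588641561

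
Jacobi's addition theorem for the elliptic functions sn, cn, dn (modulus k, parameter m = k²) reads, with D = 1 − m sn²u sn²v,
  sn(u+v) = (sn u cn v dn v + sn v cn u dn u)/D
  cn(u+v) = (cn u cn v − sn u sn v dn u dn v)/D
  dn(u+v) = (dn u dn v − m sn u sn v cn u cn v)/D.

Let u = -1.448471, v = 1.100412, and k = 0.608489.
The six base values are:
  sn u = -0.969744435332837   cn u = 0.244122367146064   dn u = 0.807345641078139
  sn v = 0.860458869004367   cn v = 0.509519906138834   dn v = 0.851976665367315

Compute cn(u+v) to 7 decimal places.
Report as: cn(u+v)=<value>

m = k² = 0.370258863121
D = 1 − m·sn²u·sn²v = 0.7422015592048668
cn(u+v) = (cn u·cn v − sn u·sn v·dn u·dn v)/D = 0.6983359407153751/0.7422015592048668 = 0.9408979704428462

cn(u+v)=0.9408980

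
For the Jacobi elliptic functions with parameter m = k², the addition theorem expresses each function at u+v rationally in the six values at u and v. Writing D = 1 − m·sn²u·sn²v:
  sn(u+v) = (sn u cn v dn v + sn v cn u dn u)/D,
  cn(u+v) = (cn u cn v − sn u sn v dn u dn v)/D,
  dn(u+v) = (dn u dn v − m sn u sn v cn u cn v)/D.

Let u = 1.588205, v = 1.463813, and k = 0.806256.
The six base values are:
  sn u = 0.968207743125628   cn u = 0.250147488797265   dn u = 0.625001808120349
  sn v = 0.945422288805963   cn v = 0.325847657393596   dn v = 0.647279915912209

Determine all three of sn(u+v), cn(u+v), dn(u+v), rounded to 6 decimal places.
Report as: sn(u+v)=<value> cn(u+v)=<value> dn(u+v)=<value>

m = k² = 0.650048737536
D = 1 − m·sn²u·sn²v = 0.4553284441987856
sn(u+v) = (sn u·cn v·dn v + sn v·cn u·dn u)/D = 0.3520190014635178/0.4553284441987856 = 0.7731100614259772
cn(u+v) = (cn u·cn v − sn u·sn v·dn u·dn v)/D = -0.2888020337620815/0.4553284441987856 = -0.6342718919532236
dn(u+v) = (dn u·dn v − m·sn u·sn v·cn u·cn v)/D = 0.3560500770459868/0.4553284441987856 = 0.7819631775311268

sn(u+v)=0.773110 cn(u+v)=-0.634272 dn(u+v)=0.781963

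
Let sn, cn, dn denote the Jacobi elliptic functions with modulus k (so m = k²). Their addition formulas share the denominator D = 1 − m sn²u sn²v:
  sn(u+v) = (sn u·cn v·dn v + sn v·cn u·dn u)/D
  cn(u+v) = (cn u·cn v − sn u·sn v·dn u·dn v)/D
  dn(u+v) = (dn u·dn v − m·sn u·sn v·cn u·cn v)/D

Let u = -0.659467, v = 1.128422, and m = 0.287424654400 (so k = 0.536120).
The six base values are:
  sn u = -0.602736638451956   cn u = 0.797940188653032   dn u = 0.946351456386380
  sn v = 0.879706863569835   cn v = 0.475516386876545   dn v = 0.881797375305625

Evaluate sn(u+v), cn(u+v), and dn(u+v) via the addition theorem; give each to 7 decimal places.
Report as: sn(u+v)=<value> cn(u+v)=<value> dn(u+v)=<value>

m = k² = 0.2874246544
D = 1 − m·sn²u·sn²v = 0.919191850430516
sn(u+v) = (sn u·cn v·dn v + sn v·cn u·dn u)/D = 0.4115617212975149/0.919191850430516 = 0.4477430050154974
cn(u+v) = (cn u·cn v − sn u·sn v·dn u·dn v)/D = 0.8219066902395325/0.919191850430516 = 0.8941622903364312
dn(u+v) = (dn u·dn v − m·sn u·sn v·cn u·cn v)/D = 0.8923165319351067/0.919191850430516 = 0.9707620139551696

sn(u+v)=0.4477430 cn(u+v)=0.8941623 dn(u+v)=0.9707620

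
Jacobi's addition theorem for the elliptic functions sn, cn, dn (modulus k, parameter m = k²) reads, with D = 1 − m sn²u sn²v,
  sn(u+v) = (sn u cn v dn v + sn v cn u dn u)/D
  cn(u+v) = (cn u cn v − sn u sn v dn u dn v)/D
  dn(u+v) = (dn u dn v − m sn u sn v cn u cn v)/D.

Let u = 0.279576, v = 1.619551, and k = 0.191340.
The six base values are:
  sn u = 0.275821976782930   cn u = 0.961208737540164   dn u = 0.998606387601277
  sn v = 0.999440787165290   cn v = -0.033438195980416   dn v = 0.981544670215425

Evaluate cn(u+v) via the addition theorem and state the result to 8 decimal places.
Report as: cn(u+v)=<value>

m = k² = 0.0366109956
D = 1 − m·sn²u·sn²v = 0.9972178316186652
cn(u+v) = (cn u·cn v − sn u·sn v·dn u·dn v)/D = -0.3023441968888159/0.9972178316186652 = -0.303187716166343

cn(u+v)=-0.30318772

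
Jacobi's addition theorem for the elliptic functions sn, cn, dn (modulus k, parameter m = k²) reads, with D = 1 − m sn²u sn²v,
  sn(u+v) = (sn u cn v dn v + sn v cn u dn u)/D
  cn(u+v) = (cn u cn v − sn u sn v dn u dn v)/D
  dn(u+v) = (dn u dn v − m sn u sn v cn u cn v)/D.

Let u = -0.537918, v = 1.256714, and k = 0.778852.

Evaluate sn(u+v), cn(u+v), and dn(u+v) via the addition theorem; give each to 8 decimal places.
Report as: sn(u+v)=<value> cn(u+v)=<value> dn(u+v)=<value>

sn(u+v)=0.63287542 cn(u+v)=0.77425364 dn(u+v)=0.87007674

sn u = -0.499626286966756, cn u = 0.8662410596201341, dn u = 0.9211807662075151
sn v = 0.8959293496908549, cn v = 0.4441965785128492, dn v = 0.7162961899835922
m = k² = 0.606610437904
D = 1 − m·sn²u·sn²v = 0.878451958205867
sn(u+v) = (sn u·cn v·dn v + sn v·cn u·dn u)/D = 0.5559506561013852/0.878451958205867 = 0.6328754246696062
cn(u+v) = (cn u·cn v − sn u·sn v·dn u·dn v)/D = 0.6801446249557234/0.878451958205867 = 0.7742536385767041
dn(u+v) = (dn u·dn v − m·sn u·sn v·cn u·cn v)/D = 0.7643206146856648/0.878451958205867 = 0.8700767384555647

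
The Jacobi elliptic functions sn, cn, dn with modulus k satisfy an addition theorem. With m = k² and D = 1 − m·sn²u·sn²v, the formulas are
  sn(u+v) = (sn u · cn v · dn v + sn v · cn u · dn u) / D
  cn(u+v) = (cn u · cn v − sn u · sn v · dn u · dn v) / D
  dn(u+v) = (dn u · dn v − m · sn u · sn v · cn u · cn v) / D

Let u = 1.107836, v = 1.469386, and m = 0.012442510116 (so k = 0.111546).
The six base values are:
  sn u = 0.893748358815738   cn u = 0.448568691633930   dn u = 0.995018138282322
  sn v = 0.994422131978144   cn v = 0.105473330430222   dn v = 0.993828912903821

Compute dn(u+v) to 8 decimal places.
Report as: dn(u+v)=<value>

m = k² = 0.012442510116
D = 1 − m·sn²u·sn²v = 0.9901716620805868
dn(u+v) = (dn u·dn v − m·sn u·sn v·cn u·cn v)/D = 0.9883545971900304/0.9901716620805868 = 0.9981648991178576

dn(u+v)=0.99816490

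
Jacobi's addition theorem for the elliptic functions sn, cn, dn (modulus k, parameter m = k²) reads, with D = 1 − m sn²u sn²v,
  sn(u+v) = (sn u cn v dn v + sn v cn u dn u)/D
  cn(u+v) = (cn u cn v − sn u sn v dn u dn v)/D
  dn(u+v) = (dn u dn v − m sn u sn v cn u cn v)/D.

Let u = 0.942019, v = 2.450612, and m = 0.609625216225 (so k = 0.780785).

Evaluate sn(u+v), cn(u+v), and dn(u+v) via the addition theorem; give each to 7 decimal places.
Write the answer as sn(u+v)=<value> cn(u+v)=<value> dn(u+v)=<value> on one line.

sn u = 0.7653798830665239, cn u = 0.6435787710895025, dn u = 0.8017965252015377
sn v = 0.9511456289926119, cn v = -0.3087425990177718, dn v = 0.6696905808149473
m = k² = 0.609625216225
D = 1 − m·sn²u·sn²v = 0.6769192800759215
sn(u+v) = (sn u·cn v·dn v + sn v·cn u·dn u)/D = 0.3325579444299121/0.6769192800759215 = 0.4912815371318916
cn(u+v) = (cn u·cn v − sn u·sn v·dn u·dn v)/D = -0.5895972568924107/0.6769192800759215 = -0.8710008331071365
dn(u+v) = (dn u·dn v − m·sn u·sn v·cn u·cn v)/D = 0.6251386575504221/0.6769192800759215 = 0.9235054694856795

sn(u+v)=0.4912815 cn(u+v)=-0.8710008 dn(u+v)=0.9235055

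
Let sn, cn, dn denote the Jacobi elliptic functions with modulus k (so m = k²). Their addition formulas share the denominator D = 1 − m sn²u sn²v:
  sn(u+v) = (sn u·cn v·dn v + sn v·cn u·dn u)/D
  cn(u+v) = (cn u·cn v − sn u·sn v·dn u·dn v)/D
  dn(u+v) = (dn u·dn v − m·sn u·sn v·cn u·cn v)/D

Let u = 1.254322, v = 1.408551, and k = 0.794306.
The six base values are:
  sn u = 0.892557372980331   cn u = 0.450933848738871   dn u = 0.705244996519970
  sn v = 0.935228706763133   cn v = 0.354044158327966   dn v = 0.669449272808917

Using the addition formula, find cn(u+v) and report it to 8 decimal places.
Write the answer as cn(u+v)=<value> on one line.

cn(u+v)=-0.41838907

m = k² = 0.630922021636
D = 1 − m·sn²u·sn²v = 0.5603737381342662
cn(u+v) = (cn u·cn v − sn u·sn v·dn u·dn v)/D = -0.2344542453888799/0.5603737381342662 = -0.418389066856492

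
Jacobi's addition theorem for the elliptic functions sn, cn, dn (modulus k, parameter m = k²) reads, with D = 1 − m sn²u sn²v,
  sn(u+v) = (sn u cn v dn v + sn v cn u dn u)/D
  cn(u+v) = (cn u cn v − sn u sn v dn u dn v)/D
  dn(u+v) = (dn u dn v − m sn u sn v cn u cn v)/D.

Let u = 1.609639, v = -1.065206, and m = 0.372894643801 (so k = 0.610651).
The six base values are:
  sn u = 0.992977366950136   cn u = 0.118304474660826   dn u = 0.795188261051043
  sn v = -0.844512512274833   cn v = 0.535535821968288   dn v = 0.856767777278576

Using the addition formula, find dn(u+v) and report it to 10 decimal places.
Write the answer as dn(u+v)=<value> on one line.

dn(u+v)=0.9502965506

m = k² = 0.372894643801
D = 1 − m·sn²u·sn²v = 0.7377732324118141
dn(u+v) = (dn u·dn v − m·sn u·sn v·cn u·cn v)/D = 0.7011033578552306/0.7377732324118141 = 0.9502965505583497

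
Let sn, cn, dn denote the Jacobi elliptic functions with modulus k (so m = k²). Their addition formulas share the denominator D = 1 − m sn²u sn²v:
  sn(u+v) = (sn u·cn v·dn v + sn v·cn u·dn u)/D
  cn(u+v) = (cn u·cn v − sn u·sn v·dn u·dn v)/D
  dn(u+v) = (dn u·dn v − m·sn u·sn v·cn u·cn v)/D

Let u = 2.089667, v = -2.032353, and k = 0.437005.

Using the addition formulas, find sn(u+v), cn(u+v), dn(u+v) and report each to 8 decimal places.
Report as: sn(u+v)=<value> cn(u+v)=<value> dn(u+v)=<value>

sn(u+v)=0.05727665 cn(u+v)=0.99835835 dn(u+v)=0.99968670

sn u = 0.9237043337963681, cn u = -0.3831061259309328, dn u = 0.9149075633620646
sn v = -0.9424786619898221, cn v = -0.3342663185154536, dn v = 0.9112435695771231
m = k² = 0.190973370025
D = 1 − m·sn²u·sn²v = 0.8552622465970826
sn(u+v) = (sn u·cn v·dn v + sn v·cn u·dn u)/D = 0.04898655486805966/0.8552622465970826 = 0.05727664825960384
cn(u+v) = (cn u·cn v − sn u·sn v·dn u·dn v)/D = 0.8538582012819503/0.8552622465970826 = 0.9983583452669415
dn(u+v) = (dn u·dn v − m·sn u·sn v·cn u·cn v)/D = 0.8549942894483143/0.8552622465970826 = 0.9996866959229938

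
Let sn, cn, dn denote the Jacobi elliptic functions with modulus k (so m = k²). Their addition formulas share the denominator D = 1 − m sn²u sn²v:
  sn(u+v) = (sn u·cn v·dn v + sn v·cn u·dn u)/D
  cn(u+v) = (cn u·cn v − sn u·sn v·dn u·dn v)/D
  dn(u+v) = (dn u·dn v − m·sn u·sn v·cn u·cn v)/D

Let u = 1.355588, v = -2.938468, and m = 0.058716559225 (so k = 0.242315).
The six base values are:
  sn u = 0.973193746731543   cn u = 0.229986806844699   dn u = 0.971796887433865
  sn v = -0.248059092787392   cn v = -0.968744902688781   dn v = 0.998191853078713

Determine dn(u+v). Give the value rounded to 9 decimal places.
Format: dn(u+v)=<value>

m = k² = 0.058716559225
D = 1 − m·sn²u·sn²v = 0.9965780826196968
dn(u+v) = (dn u·dn v − m·sn u·sn v·cn u·cn v)/D = 0.9668816247210098/0.9965780826196968 = 0.970201574350678

dn(u+v)=0.970201574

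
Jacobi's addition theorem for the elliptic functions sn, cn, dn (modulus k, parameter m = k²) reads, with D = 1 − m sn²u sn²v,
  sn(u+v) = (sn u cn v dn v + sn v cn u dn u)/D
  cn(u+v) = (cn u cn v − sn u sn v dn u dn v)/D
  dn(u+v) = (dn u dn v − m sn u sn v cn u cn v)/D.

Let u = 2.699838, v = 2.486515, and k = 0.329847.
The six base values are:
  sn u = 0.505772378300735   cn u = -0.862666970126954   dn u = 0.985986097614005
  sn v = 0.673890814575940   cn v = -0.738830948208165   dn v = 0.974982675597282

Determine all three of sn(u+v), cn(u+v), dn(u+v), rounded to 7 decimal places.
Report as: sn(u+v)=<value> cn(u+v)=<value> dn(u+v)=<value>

m = k² = 0.108799043409
D = 1 − m·sn²u·sn²v = 0.9873609519279996
sn(u+v) = (sn u·cn v·dn v + sn v·cn u·dn u)/D = -0.9375282631898449/0.9873609519279996 = -0.9495294110620362
cn(u+v) = (cn u·cn v − sn u·sn v·dn u·dn v)/D = 0.3097134241720861/0.9873609519279996 = 0.3136780156915412
dn(u+v) = (dn u·dn v − m·sn u·sn v·cn u·cn v)/D = 0.9376842349208125/0.9873609519279996 = 0.9496873793619401

sn(u+v)=-0.9495294 cn(u+v)=0.3136780 dn(u+v)=0.9496874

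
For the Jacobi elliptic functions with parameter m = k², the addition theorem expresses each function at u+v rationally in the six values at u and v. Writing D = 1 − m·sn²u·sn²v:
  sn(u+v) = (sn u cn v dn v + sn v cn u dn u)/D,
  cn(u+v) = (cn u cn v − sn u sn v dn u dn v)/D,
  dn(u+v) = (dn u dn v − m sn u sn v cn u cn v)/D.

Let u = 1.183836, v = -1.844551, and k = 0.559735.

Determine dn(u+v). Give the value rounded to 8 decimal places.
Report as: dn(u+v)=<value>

sn u = 0.8994645955933034, cn u = 0.4369936398555192, dn u = 0.864017476917926
sn v = -0.9948188716401545, cn v = -0.1016632314487881, dn v = 0.8306231686816039
m = k² = 0.313303270225
D = 1 − m·sn²u·sn²v = 0.7491459567288236
dn(u+v) = (dn u·dn v − m·sn u·sn v·cn u·cn v)/D = 0.7052182696951968/0.7491459567288236 = 0.9413629792177764

dn(u+v)=0.94136298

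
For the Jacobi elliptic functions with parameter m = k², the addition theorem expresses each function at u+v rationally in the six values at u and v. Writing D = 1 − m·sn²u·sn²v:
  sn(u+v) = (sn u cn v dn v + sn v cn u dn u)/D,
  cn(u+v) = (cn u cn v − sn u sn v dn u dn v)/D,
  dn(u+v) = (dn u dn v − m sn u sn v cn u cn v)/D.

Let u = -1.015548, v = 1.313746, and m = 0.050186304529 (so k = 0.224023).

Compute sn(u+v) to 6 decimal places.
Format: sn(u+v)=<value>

sn u = -0.8459963915400556, cn u = 0.5331886209412247, dn u = 0.9818763492824669
sn v = 0.9636487457961042, cn v = 0.2671724063701104, dn v = 0.9764200166058212
m = k² = 0.050186304529
D = 1 − m·sn²u·sn²v = 0.9666450910238274
sn(u+v) = (sn u·cn v·dn v + sn v·cn u·dn u)/D = 0.2837973141144593/0.9666450910238274 = 0.2935899812141743

sn(u+v)=0.293590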